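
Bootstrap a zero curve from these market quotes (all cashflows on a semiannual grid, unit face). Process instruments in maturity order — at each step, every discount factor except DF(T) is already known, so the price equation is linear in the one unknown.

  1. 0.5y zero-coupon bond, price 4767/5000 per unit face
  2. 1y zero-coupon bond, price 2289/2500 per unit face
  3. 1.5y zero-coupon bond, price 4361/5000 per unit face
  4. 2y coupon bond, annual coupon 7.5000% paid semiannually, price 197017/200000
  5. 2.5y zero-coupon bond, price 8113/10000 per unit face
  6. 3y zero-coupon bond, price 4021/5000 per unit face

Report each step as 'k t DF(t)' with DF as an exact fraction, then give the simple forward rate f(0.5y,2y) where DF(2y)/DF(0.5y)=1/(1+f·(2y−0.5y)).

step 1 [0.5y] zero: DF = P = 4767/5000 ≈ 0.953400
step 2 [1y] zero: DF = P = 2289/2500 ≈ 0.915600
step 3 [1.5y] zero: DF = P = 4361/5000 ≈ 0.872200
step 4 [2y] bond c/2=3/80: DF=(197017/200000 − 3/80·(0.953400+0.915600+0.872200))/(1+3/80) = 1063/1250 ≈ 0.850400
step 5 [2.5y] zero: DF = P = 8113/10000 ≈ 0.811300
step 6 [3y] zero: DF = P = 4021/5000 ≈ 0.804200

1 1/2 4767/5000
2 1 2289/2500
3 3/2 4361/5000
4 2 1063/1250
5 5/2 8113/10000
6 3 4021/5000
f(0.5y,2y) = ((4767/5000)/(1063/1250) − 1)/(3/2) = 515/6378 ≈ 8.0746%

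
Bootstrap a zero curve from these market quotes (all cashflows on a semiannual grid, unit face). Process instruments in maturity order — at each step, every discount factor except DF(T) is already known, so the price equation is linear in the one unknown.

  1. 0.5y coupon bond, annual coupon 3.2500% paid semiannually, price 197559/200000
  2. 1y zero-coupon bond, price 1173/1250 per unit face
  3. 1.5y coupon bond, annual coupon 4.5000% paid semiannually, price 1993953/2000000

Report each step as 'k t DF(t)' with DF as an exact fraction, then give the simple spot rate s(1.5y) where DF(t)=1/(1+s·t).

step 1 [0.5y] bond c/2=13/800: DF=(197559/200000 − 13/800·(0))/(1+13/800) = 243/250 ≈ 0.972000
step 2 [1y] zero: DF = P = 1173/1250 ≈ 0.938400
step 3 [1.5y] bond c/2=9/400: DF=(1993953/2000000 − 9/400·(0.972000+0.938400))/(1+9/400) = 933/1000 ≈ 0.933000

1 1/2 243/250
2 1 1173/1250
3 3/2 933/1000
s(1.5y) = (1/(933/1000) − 1)/(3/2) = 134/2799 ≈ 4.7874%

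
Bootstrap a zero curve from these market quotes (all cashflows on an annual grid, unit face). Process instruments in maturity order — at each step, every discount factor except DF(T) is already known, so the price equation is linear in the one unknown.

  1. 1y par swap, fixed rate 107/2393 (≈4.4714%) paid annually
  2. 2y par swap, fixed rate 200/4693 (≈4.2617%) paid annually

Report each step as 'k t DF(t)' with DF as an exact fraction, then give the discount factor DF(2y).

1 1 2393/2500
2 2 23/25
DF(2y) = 23/25 ≈ 0.920000

step 1 [1y] swap r/1=107/2393: DF=(1 − 107/2393·(0))/(1+107/2393) = 2393/2500 ≈ 0.957200
step 2 [2y] swap r/1=200/4693: DF=(1 − 200/4693·(0.957200))/(1+200/4693) = 23/25 ≈ 0.920000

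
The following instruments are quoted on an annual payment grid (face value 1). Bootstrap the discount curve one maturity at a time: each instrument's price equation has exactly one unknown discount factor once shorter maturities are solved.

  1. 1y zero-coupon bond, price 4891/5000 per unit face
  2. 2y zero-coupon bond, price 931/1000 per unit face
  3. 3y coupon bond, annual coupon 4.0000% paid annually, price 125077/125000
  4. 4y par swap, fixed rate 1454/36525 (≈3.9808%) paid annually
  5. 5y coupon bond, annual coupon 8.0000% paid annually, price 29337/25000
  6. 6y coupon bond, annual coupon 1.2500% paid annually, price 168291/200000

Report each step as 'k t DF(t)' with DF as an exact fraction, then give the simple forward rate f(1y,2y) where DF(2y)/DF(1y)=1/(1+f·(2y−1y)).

1 1 4891/5000
2 2 931/1000
3 3 8887/10000
4 4 4273/5000
5 5 102/125
6 6 7759/10000
f(1y,2y) = ((4891/5000)/(931/1000) − 1)/(1) = 236/4655 ≈ 5.0698%

step 1 [1y] zero: DF = P = 4891/5000 ≈ 0.978200
step 2 [2y] zero: DF = P = 931/1000 ≈ 0.931000
step 3 [3y] bond c/1=1/25: DF=(125077/125000 − 1/25·(0.978200+0.931000))/(1+1/25) = 8887/10000 ≈ 0.888700
step 4 [4y] swap r/1=1454/36525: DF=(1 − 1454/36525·(0.978200+0.931000+0.888700))/(1+1454/36525) = 4273/5000 ≈ 0.854600
step 5 [5y] bond c/1=2/25: DF=(29337/25000 − 2/25·(0.978200+0.931000+0.888700+0.854600))/(1+2/25) = 102/125 ≈ 0.816000
step 6 [6y] bond c/1=1/80: DF=(168291/200000 − 1/80·(0.978200+0.931000+0.888700+0.854600+0.816000))/(1+1/80) = 7759/10000 ≈ 0.775900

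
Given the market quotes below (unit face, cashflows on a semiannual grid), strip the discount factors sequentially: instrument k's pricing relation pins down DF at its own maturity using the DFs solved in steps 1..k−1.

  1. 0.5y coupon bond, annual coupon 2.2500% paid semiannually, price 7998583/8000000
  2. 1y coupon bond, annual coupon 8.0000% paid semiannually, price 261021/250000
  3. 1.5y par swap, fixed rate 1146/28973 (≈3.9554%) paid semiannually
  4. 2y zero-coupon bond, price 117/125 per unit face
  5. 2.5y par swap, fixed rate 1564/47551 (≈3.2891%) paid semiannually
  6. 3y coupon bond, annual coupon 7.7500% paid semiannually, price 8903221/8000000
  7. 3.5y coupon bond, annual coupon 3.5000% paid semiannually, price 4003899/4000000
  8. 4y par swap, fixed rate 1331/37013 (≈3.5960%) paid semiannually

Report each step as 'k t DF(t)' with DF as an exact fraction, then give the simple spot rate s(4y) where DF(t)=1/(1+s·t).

step 1 [0.5y] bond c/2=9/800: DF=(7998583/8000000 − 9/800·(0))/(1+9/800) = 9887/10000 ≈ 0.988700
step 2 [1y] bond c/2=1/25: DF=(261021/250000 − 1/25·(0.988700))/(1+1/25) = 9659/10000 ≈ 0.965900
step 3 [1.5y] swap r/2=573/28973: DF=(1 − 573/28973·(0.988700+0.965900))/(1+573/28973) = 9427/10000 ≈ 0.942700
step 4 [2y] zero: DF = P = 117/125 ≈ 0.936000
step 5 [2.5y] swap r/2=782/47551: DF=(1 − 782/47551·(0.988700+0.965900+0.942700+0.936000))/(1+782/47551) = 4609/5000 ≈ 0.921800
step 6 [3y] bond c/2=31/800: DF=(8903221/8000000 − 31/800·(0.988700+0.965900+0.942700+0.936000+0.921800))/(1+31/800) = 447/500 ≈ 0.894000
step 7 [3.5y] bond c/2=7/400: DF=(4003899/4000000 − 7/400·(0.988700+0.965900+0.942700+0.936000+0.921800+0.894000))/(1+7/400) = 4433/5000 ≈ 0.886600
step 8 [4y] swap r/2=1331/74026: DF=(1 − 1331/74026·(0.988700+0.965900+0.942700+0.936000+0.921800+0.894000+0.886600))/(1+1331/74026) = 8669/10000 ≈ 0.866900

1 1/2 9887/10000
2 1 9659/10000
3 3/2 9427/10000
4 2 117/125
5 5/2 4609/5000
6 3 447/500
7 7/2 4433/5000
8 4 8669/10000
s(4y) = (1/(8669/10000) − 1)/(4) = 1331/34676 ≈ 3.8384%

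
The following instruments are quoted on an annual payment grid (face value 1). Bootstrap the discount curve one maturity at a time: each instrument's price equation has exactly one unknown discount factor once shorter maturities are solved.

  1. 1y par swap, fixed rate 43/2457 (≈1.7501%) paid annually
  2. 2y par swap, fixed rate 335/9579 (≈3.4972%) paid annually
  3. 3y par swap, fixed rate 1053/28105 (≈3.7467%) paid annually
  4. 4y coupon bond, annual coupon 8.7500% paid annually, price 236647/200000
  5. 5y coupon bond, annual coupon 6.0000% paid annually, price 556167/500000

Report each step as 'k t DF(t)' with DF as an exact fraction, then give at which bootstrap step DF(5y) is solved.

1 1 2457/2500
2 2 933/1000
3 3 8947/10000
4 4 8619/10000
5 5 1683/2000
DF(5y) is solved at step 5

step 1 [1y] swap r/1=43/2457: DF=(1 − 43/2457·(0))/(1+43/2457) = 2457/2500 ≈ 0.982800
step 2 [2y] swap r/1=335/9579: DF=(1 − 335/9579·(0.982800))/(1+335/9579) = 933/1000 ≈ 0.933000
step 3 [3y] swap r/1=1053/28105: DF=(1 − 1053/28105·(0.982800+0.933000))/(1+1053/28105) = 8947/10000 ≈ 0.894700
step 4 [4y] bond c/1=7/80: DF=(236647/200000 − 7/80·(0.982800+0.933000+0.894700))/(1+7/80) = 8619/10000 ≈ 0.861900
step 5 [5y] bond c/1=3/50: DF=(556167/500000 − 3/50·(0.982800+0.933000+0.894700+0.861900))/(1+3/50) = 1683/2000 ≈ 0.841500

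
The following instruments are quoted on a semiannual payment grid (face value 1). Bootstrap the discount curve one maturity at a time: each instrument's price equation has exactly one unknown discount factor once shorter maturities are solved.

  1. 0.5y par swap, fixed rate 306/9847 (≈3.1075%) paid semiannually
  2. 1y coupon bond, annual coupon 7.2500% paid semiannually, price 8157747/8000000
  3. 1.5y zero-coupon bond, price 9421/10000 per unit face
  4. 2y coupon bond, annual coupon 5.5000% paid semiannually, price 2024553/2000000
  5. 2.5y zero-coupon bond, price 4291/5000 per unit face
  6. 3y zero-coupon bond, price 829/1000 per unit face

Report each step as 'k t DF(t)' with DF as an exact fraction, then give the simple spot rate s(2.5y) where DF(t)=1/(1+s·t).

step 1 [0.5y] swap r/2=153/9847: DF=(1 − 153/9847·(0))/(1+153/9847) = 9847/10000 ≈ 0.984700
step 2 [1y] bond c/2=29/800: DF=(8157747/8000000 − 29/800·(0.984700))/(1+29/800) = 1187/1250 ≈ 0.949600
step 3 [1.5y] zero: DF = P = 9421/10000 ≈ 0.942100
step 4 [2y] bond c/2=11/400: DF=(2024553/2000000 − 11/400·(0.984700+0.949600+0.942100))/(1+11/400) = 4541/5000 ≈ 0.908200
step 5 [2.5y] zero: DF = P = 4291/5000 ≈ 0.858200
step 6 [3y] zero: DF = P = 829/1000 ≈ 0.829000

1 1/2 9847/10000
2 1 1187/1250
3 3/2 9421/10000
4 2 4541/5000
5 5/2 4291/5000
6 3 829/1000
s(2.5y) = (1/(4291/5000) − 1)/(5/2) = 1418/21455 ≈ 6.6092%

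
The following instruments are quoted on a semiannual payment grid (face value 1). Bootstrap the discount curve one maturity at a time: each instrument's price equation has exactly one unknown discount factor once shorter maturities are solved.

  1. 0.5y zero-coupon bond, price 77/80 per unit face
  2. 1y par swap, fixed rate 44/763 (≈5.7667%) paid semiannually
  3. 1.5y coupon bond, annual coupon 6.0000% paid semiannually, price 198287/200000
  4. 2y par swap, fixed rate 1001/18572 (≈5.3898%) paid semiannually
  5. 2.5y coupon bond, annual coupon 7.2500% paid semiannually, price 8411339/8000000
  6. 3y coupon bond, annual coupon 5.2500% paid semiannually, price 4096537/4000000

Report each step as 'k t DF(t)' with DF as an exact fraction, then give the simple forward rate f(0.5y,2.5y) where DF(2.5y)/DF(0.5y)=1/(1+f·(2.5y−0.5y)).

step 1 [0.5y] zero: DF = P = 77/80 ≈ 0.962500
step 2 [1y] swap r/2=22/763: DF=(1 − 22/763·(0.962500))/(1+22/763) = 189/200 ≈ 0.945000
step 3 [1.5y] bond c/2=3/100: DF=(198287/200000 − 3/100·(0.962500+0.945000))/(1+3/100) = 907/1000 ≈ 0.907000
step 4 [2y] swap r/2=1001/37144: DF=(1 − 1001/37144·(0.962500+0.945000+0.907000))/(1+1001/37144) = 8999/10000 ≈ 0.899900
step 5 [2.5y] bond c/2=29/800: DF=(8411339/8000000 − 29/800·(0.962500+0.945000+0.907000+0.899900))/(1+29/800) = 8847/10000 ≈ 0.884700
step 6 [3y] bond c/2=21/800: DF=(4096537/4000000 − 21/800·(0.962500+0.945000+0.907000+0.899900+0.884700))/(1+21/800) = 8803/10000 ≈ 0.880300

1 1/2 77/80
2 1 189/200
3 3/2 907/1000
4 2 8999/10000
5 5/2 8847/10000
6 3 8803/10000
f(0.5y,2.5y) = ((77/80)/(8847/10000) − 1)/(2) = 389/8847 ≈ 4.3970%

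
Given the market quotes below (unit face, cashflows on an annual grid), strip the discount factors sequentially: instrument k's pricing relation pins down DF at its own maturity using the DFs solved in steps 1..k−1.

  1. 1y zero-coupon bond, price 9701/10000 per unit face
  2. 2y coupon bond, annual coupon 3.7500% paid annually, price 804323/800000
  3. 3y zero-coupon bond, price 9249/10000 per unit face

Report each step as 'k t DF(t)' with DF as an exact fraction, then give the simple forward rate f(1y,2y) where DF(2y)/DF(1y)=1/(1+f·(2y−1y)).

step 1 [1y] zero: DF = P = 9701/10000 ≈ 0.970100
step 2 [2y] bond c/1=3/80: DF=(804323/800000 − 3/80·(0.970100))/(1+3/80) = 467/500 ≈ 0.934000
step 3 [3y] zero: DF = P = 9249/10000 ≈ 0.924900

1 1 9701/10000
2 2 467/500
3 3 9249/10000
f(1y,2y) = ((9701/10000)/(467/500) − 1)/(1) = 361/9340 ≈ 3.8651%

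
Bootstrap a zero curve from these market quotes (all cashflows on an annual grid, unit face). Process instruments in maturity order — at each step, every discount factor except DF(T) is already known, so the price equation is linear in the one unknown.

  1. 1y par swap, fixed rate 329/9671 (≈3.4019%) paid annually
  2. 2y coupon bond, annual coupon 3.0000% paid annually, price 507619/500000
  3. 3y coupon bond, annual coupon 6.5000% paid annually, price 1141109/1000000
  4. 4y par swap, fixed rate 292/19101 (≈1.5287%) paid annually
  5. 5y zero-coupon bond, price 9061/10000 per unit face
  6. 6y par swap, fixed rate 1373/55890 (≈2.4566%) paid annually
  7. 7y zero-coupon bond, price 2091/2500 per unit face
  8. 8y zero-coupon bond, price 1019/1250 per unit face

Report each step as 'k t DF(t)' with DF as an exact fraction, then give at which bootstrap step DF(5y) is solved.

1 1 9671/10000
2 2 383/400
3 3 477/500
4 4 1177/1250
5 5 9061/10000
6 6 8627/10000
7 7 2091/2500
8 8 1019/1250
DF(5y) is solved at step 5

step 1 [1y] swap r/1=329/9671: DF=(1 − 329/9671·(0))/(1+329/9671) = 9671/10000 ≈ 0.967100
step 2 [2y] bond c/1=3/100: DF=(507619/500000 − 3/100·(0.967100))/(1+3/100) = 383/400 ≈ 0.957500
step 3 [3y] bond c/1=13/200: DF=(1141109/1000000 − 13/200·(0.967100+0.957500))/(1+13/200) = 477/500 ≈ 0.954000
step 4 [4y] swap r/1=292/19101: DF=(1 − 292/19101·(0.967100+0.957500+0.954000))/(1+292/19101) = 1177/1250 ≈ 0.941600
step 5 [5y] zero: DF = P = 9061/10000 ≈ 0.906100
step 6 [6y] swap r/1=1373/55890: DF=(1 − 1373/55890·(0.967100+0.957500+0.954000+0.941600+0.906100))/(1+1373/55890) = 8627/10000 ≈ 0.862700
step 7 [7y] zero: DF = P = 2091/2500 ≈ 0.836400
step 8 [8y] zero: DF = P = 1019/1250 ≈ 0.815200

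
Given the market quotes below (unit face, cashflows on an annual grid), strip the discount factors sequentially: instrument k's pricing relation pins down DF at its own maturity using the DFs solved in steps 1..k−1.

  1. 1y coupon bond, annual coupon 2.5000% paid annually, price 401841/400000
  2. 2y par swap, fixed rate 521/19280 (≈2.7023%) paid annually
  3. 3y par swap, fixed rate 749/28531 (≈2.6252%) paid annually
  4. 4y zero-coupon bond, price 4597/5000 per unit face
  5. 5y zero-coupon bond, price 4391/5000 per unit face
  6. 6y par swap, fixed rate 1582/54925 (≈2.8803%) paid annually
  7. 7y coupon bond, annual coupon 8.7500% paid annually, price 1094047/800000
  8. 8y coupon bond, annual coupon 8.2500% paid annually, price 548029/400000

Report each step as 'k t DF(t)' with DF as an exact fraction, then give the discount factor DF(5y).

1 1 9801/10000
2 2 9479/10000
3 3 9251/10000
4 4 4597/5000
5 5 4391/5000
6 6 4209/5000
7 7 2039/2500
8 8 7849/10000
DF(5y) = 4391/5000 ≈ 0.878200

step 1 [1y] bond c/1=1/40: DF=(401841/400000 − 1/40·(0))/(1+1/40) = 9801/10000 ≈ 0.980100
step 2 [2y] swap r/1=521/19280: DF=(1 − 521/19280·(0.980100))/(1+521/19280) = 9479/10000 ≈ 0.947900
step 3 [3y] swap r/1=749/28531: DF=(1 − 749/28531·(0.980100+0.947900))/(1+749/28531) = 9251/10000 ≈ 0.925100
step 4 [4y] zero: DF = P = 4597/5000 ≈ 0.919400
step 5 [5y] zero: DF = P = 4391/5000 ≈ 0.878200
step 6 [6y] swap r/1=1582/54925: DF=(1 − 1582/54925·(0.980100+0.947900+0.925100+0.919400+0.878200))/(1+1582/54925) = 4209/5000 ≈ 0.841800
step 7 [7y] bond c/1=7/80: DF=(1094047/800000 − 7/80·(0.980100+0.947900+0.925100+0.919400+0.878200+0.841800))/(1+7/80) = 2039/2500 ≈ 0.815600
step 8 [8y] bond c/1=33/400: DF=(548029/400000 − 33/400·(0.980100+0.947900+0.925100+0.919400+0.878200+0.841800+0.815600))/(1+33/400) = 7849/10000 ≈ 0.784900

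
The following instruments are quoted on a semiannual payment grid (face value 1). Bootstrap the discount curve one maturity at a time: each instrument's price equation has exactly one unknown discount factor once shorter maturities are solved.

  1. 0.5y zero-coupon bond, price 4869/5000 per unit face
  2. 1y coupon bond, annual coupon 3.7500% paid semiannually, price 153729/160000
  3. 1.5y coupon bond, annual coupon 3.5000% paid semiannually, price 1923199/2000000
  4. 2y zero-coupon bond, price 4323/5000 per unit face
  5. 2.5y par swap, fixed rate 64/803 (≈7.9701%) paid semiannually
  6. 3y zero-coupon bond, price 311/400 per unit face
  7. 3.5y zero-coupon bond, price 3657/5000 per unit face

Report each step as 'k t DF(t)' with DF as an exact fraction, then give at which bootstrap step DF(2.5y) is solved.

1 1/2 4869/5000
2 1 2313/2500
3 3/2 2281/2500
4 2 4323/5000
5 5/2 513/625
6 3 311/400
7 7/2 3657/5000
DF(2.5y) is solved at step 5

step 1 [0.5y] zero: DF = P = 4869/5000 ≈ 0.973800
step 2 [1y] bond c/2=3/160: DF=(153729/160000 − 3/160·(0.973800))/(1+3/160) = 2313/2500 ≈ 0.925200
step 3 [1.5y] bond c/2=7/400: DF=(1923199/2000000 − 7/400·(0.973800+0.925200))/(1+7/400) = 2281/2500 ≈ 0.912400
step 4 [2y] zero: DF = P = 4323/5000 ≈ 0.864600
step 5 [2.5y] swap r/2=32/803: DF=(1 − 32/803·(0.973800+0.925200+0.912400+0.864600))/(1+32/803) = 513/625 ≈ 0.820800
step 6 [3y] zero: DF = P = 311/400 ≈ 0.777500
step 7 [3.5y] zero: DF = P = 3657/5000 ≈ 0.731400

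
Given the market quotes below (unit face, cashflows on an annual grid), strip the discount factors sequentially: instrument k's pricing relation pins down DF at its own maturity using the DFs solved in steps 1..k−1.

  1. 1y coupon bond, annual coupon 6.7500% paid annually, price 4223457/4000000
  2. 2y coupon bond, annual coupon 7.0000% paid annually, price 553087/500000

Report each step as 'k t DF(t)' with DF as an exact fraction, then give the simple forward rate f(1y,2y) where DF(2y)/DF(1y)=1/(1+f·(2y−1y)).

step 1 [1y] bond c/1=27/400: DF=(4223457/4000000 − 27/400·(0))/(1+27/400) = 9891/10000 ≈ 0.989100
step 2 [2y] bond c/1=7/100: DF=(553087/500000 − 7/100·(0.989100))/(1+7/100) = 9691/10000 ≈ 0.969100

1 1 9891/10000
2 2 9691/10000
f(1y,2y) = ((9891/10000)/(9691/10000) − 1)/(1) = 200/9691 ≈ 2.0638%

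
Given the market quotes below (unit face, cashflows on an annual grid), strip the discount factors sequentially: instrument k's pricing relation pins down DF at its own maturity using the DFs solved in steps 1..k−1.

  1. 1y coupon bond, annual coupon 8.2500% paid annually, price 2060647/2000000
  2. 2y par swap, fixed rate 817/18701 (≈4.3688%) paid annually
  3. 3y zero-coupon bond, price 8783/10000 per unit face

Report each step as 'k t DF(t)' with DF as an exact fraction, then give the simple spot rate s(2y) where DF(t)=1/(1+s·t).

step 1 [1y] bond c/1=33/400: DF=(2060647/2000000 − 33/400·(0))/(1+33/400) = 4759/5000 ≈ 0.951800
step 2 [2y] swap r/1=817/18701: DF=(1 − 817/18701·(0.951800))/(1+817/18701) = 9183/10000 ≈ 0.918300
step 3 [3y] zero: DF = P = 8783/10000 ≈ 0.878300

1 1 4759/5000
2 2 9183/10000
3 3 8783/10000
s(2y) = (1/(9183/10000) − 1)/(2) = 817/18366 ≈ 4.4484%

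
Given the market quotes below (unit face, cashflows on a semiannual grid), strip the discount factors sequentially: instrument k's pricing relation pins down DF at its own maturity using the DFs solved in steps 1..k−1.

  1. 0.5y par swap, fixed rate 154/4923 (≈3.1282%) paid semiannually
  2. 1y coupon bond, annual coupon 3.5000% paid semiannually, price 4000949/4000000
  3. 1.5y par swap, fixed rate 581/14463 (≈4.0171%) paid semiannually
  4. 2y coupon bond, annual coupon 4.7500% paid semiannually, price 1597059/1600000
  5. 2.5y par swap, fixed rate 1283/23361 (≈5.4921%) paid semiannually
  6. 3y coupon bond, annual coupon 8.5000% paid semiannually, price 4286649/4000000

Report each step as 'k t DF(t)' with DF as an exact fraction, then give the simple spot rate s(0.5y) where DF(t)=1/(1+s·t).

1 1/2 4923/5000
2 1 9661/10000
3 3/2 9419/10000
4 2 9079/10000
5 5/2 8717/10000
6 3 67/80
s(0.5y) = (1/(4923/5000) − 1)/(1/2) = 154/4923 ≈ 3.1282%

step 1 [0.5y] swap r/2=77/4923: DF=(1 − 77/4923·(0))/(1+77/4923) = 4923/5000 ≈ 0.984600
step 2 [1y] bond c/2=7/400: DF=(4000949/4000000 − 7/400·(0.984600))/(1+7/400) = 9661/10000 ≈ 0.966100
step 3 [1.5y] swap r/2=581/28926: DF=(1 − 581/28926·(0.984600+0.966100))/(1+581/28926) = 9419/10000 ≈ 0.941900
step 4 [2y] bond c/2=19/800: DF=(1597059/1600000 − 19/800·(0.984600+0.966100+0.941900))/(1+19/800) = 9079/10000 ≈ 0.907900
step 5 [2.5y] swap r/2=1283/46722: DF=(1 − 1283/46722·(0.984600+0.966100+0.941900+0.907900))/(1+1283/46722) = 8717/10000 ≈ 0.871700
step 6 [3y] bond c/2=17/400: DF=(4286649/4000000 − 17/400·(0.984600+0.966100+0.941900+0.907900+0.871700))/(1+17/400) = 67/80 ≈ 0.837500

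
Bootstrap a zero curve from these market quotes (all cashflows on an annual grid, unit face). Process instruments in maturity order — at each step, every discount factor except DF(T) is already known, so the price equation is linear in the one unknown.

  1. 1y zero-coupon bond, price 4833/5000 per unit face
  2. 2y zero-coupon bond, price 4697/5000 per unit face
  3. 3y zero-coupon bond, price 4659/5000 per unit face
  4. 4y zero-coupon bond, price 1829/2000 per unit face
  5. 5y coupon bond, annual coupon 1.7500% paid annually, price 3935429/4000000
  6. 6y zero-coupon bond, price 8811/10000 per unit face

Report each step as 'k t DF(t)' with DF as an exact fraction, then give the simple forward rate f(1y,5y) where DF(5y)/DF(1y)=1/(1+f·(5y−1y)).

step 1 [1y] zero: DF = P = 4833/5000 ≈ 0.966600
step 2 [2y] zero: DF = P = 4697/5000 ≈ 0.939400
step 3 [3y] zero: DF = P = 4659/5000 ≈ 0.931800
step 4 [4y] zero: DF = P = 1829/2000 ≈ 0.914500
step 5 [5y] bond c/1=7/400: DF=(3935429/4000000 − 7/400·(0.966600+0.939400+0.931800+0.914500))/(1+7/400) = 564/625 ≈ 0.902400
step 6 [6y] zero: DF = P = 8811/10000 ≈ 0.881100

1 1 4833/5000
2 2 4697/5000
3 3 4659/5000
4 4 1829/2000
5 5 564/625
6 6 8811/10000
f(1y,5y) = ((4833/5000)/(564/625) − 1)/(4) = 107/6016 ≈ 1.7786%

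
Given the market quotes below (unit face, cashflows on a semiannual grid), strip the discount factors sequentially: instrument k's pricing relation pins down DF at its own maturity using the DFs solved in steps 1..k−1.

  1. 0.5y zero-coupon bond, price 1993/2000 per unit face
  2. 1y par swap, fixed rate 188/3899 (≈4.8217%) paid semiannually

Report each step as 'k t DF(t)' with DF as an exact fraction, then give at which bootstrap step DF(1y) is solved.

step 1 [0.5y] zero: DF = P = 1993/2000 ≈ 0.996500
step 2 [1y] swap r/2=94/3899: DF=(1 − 94/3899·(0.996500))/(1+94/3899) = 953/1000 ≈ 0.953000

1 1/2 1993/2000
2 1 953/1000
DF(1y) is solved at step 2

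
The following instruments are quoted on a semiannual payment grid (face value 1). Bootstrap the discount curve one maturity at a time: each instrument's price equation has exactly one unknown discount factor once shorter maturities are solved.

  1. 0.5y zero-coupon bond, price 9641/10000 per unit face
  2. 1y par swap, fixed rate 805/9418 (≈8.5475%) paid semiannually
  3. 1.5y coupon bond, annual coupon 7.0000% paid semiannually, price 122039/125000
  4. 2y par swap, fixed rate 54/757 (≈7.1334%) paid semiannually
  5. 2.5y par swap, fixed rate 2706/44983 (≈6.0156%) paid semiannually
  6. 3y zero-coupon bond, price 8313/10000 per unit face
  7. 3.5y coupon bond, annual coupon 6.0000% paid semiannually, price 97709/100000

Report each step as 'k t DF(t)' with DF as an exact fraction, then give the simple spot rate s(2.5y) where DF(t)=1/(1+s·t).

1 1/2 9641/10000
2 1 1839/2000
3 3/2 2199/2500
4 2 544/625
5 5/2 8647/10000
6 3 8313/10000
7 7/2 3967/5000
s(2.5y) = (1/(8647/10000) − 1)/(5/2) = 2706/43235 ≈ 6.2588%

step 1 [0.5y] zero: DF = P = 9641/10000 ≈ 0.964100
step 2 [1y] swap r/2=805/18836: DF=(1 − 805/18836·(0.964100))/(1+805/18836) = 1839/2000 ≈ 0.919500
step 3 [1.5y] bond c/2=7/200: DF=(122039/125000 − 7/200·(0.964100+0.919500))/(1+7/200) = 2199/2500 ≈ 0.879600
step 4 [2y] swap r/2=27/757: DF=(1 − 27/757·(0.964100+0.919500+0.879600))/(1+27/757) = 544/625 ≈ 0.870400
step 5 [2.5y] swap r/2=1353/44983: DF=(1 − 1353/44983·(0.964100+0.919500+0.879600+0.870400))/(1+1353/44983) = 8647/10000 ≈ 0.864700
step 6 [3y] zero: DF = P = 8313/10000 ≈ 0.831300
step 7 [3.5y] bond c/2=3/100: DF=(97709/100000 − 3/100·(0.964100+0.919500+0.879600+0.870400+0.864700+0.831300))/(1+3/100) = 3967/5000 ≈ 0.793400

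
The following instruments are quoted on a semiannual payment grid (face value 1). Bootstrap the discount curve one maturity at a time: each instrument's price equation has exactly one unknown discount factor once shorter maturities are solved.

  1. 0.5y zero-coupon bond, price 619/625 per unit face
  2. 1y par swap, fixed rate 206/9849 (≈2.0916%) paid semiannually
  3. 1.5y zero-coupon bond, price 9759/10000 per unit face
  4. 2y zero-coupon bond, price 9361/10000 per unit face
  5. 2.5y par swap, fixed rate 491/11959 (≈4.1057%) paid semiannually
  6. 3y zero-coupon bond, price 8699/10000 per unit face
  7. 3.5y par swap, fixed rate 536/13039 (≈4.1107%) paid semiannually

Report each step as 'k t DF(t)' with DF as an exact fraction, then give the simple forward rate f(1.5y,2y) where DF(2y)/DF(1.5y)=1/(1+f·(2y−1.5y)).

step 1 [0.5y] zero: DF = P = 619/625 ≈ 0.990400
step 2 [1y] swap r/2=103/9849: DF=(1 − 103/9849·(0.990400))/(1+103/9849) = 4897/5000 ≈ 0.979400
step 3 [1.5y] zero: DF = P = 9759/10000 ≈ 0.975900
step 4 [2y] zero: DF = P = 9361/10000 ≈ 0.936100
step 5 [2.5y] swap r/2=491/23918: DF=(1 − 491/23918·(0.990400+0.979400+0.975900+0.936100))/(1+491/23918) = 4509/5000 ≈ 0.901800
step 6 [3y] zero: DF = P = 8699/10000 ≈ 0.869900
step 7 [3.5y] swap r/2=268/13039: DF=(1 − 268/13039·(0.990400+0.979400+0.975900+0.936100+0.901800+0.869900))/(1+268/13039) = 433/500 ≈ 0.866000

1 1/2 619/625
2 1 4897/5000
3 3/2 9759/10000
4 2 9361/10000
5 5/2 4509/5000
6 3 8699/10000
7 7/2 433/500
f(1.5y,2y) = ((9759/10000)/(9361/10000) − 1)/(1/2) = 796/9361 ≈ 8.5034%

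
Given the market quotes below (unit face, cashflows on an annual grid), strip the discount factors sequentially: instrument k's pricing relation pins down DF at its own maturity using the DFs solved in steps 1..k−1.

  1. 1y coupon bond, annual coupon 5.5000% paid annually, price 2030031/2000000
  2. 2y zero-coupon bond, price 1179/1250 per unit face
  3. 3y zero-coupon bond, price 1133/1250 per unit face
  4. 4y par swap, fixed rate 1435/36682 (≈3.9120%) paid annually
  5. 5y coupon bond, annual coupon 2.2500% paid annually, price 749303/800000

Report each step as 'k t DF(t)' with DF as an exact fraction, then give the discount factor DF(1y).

step 1 [1y] bond c/1=11/200: DF=(2030031/2000000 − 11/200·(0))/(1+11/200) = 9621/10000 ≈ 0.962100
step 2 [2y] zero: DF = P = 1179/1250 ≈ 0.943200
step 3 [3y] zero: DF = P = 1133/1250 ≈ 0.906400
step 4 [4y] swap r/1=1435/36682: DF=(1 − 1435/36682·(0.962100+0.943200+0.906400))/(1+1435/36682) = 1713/2000 ≈ 0.856500
step 5 [5y] bond c/1=9/400: DF=(749303/800000 − 9/400·(0.962100+0.943200+0.906400+0.856500))/(1+9/400) = 8353/10000 ≈ 0.835300

1 1 9621/10000
2 2 1179/1250
3 3 1133/1250
4 4 1713/2000
5 5 8353/10000
DF(1y) = 9621/10000 ≈ 0.962100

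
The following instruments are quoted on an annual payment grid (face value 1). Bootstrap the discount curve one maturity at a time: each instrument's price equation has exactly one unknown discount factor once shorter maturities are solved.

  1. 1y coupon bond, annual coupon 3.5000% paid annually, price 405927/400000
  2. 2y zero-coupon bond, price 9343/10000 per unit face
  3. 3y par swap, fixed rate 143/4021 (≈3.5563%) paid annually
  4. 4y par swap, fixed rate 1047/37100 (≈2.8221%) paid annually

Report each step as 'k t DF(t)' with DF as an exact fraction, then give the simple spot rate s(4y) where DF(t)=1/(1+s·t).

step 1 [1y] bond c/1=7/200: DF=(405927/400000 − 7/200·(0))/(1+7/200) = 1961/2000 ≈ 0.980500
step 2 [2y] zero: DF = P = 9343/10000 ≈ 0.934300
step 3 [3y] swap r/1=143/4021: DF=(1 − 143/4021·(0.980500+0.934300))/(1+143/4021) = 8999/10000 ≈ 0.899900
step 4 [4y] swap r/1=1047/37100: DF=(1 − 1047/37100·(0.980500+0.934300+0.899900))/(1+1047/37100) = 8953/10000 ≈ 0.895300

1 1 1961/2000
2 2 9343/10000
3 3 8999/10000
4 4 8953/10000
s(4y) = (1/(8953/10000) − 1)/(4) = 1047/35812 ≈ 2.9236%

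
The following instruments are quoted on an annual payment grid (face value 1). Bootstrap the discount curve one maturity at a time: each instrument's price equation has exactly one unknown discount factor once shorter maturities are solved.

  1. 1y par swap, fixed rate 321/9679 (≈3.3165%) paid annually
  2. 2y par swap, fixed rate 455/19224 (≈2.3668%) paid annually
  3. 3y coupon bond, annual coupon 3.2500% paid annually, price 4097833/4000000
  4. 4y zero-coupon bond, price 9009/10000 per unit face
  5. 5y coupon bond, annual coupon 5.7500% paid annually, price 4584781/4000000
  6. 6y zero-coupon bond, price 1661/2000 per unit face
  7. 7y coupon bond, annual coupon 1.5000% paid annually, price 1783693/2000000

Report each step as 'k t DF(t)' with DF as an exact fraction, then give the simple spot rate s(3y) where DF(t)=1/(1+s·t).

step 1 [1y] swap r/1=321/9679: DF=(1 − 321/9679·(0))/(1+321/9679) = 9679/10000 ≈ 0.967900
step 2 [2y] swap r/1=455/19224: DF=(1 − 455/19224·(0.967900))/(1+455/19224) = 1909/2000 ≈ 0.954500
step 3 [3y] bond c/1=13/400: DF=(4097833/4000000 − 13/400·(0.967900+0.954500))/(1+13/400) = 9317/10000 ≈ 0.931700
step 4 [4y] zero: DF = P = 9009/10000 ≈ 0.900900
step 5 [5y] bond c/1=23/400: DF=(4584781/4000000 − 23/400·(0.967900+0.954500+0.931700+0.900900))/(1+23/400) = 8797/10000 ≈ 0.879700
step 6 [6y] zero: DF = P = 1661/2000 ≈ 0.830500
step 7 [7y] bond c/1=3/200: DF=(1783693/2000000 − 3/200·(0.967900+0.954500+0.931700+0.900900+0.879700+0.830500))/(1+3/200) = 7979/10000 ≈ 0.797900

1 1 9679/10000
2 2 1909/2000
3 3 9317/10000
4 4 9009/10000
5 5 8797/10000
6 6 1661/2000
7 7 7979/10000
s(3y) = (1/(9317/10000) − 1)/(3) = 683/27951 ≈ 2.4436%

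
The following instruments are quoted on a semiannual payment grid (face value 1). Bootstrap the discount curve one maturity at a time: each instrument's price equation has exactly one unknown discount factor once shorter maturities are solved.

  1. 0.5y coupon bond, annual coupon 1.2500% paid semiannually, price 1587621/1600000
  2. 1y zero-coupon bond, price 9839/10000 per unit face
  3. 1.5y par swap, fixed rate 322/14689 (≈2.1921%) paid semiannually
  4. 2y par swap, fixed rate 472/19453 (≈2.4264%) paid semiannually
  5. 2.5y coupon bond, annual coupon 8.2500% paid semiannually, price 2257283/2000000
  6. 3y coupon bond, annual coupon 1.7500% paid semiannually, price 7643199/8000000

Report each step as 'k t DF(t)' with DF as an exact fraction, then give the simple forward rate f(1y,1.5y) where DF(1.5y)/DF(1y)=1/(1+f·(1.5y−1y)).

1 1/2 9861/10000
2 1 9839/10000
3 3/2 4839/5000
4 2 1191/1250
5 5/2 4649/5000
6 3 9053/10000
f(1y,1.5y) = ((9839/10000)/(4839/5000) − 1)/(1/2) = 161/4839 ≈ 3.3271%

step 1 [0.5y] bond c/2=1/160: DF=(1587621/1600000 − 1/160·(0))/(1+1/160) = 9861/10000 ≈ 0.986100
step 2 [1y] zero: DF = P = 9839/10000 ≈ 0.983900
step 3 [1.5y] swap r/2=161/14689: DF=(1 − 161/14689·(0.986100+0.983900))/(1+161/14689) = 4839/5000 ≈ 0.967800
step 4 [2y] swap r/2=236/19453: DF=(1 − 236/19453·(0.986100+0.983900+0.967800))/(1+236/19453) = 1191/1250 ≈ 0.952800
step 5 [2.5y] bond c/2=33/800: DF=(2257283/2000000 − 33/800·(0.986100+0.983900+0.967800+0.952800))/(1+33/800) = 4649/5000 ≈ 0.929800
step 6 [3y] bond c/2=7/800: DF=(7643199/8000000 − 7/800·(0.986100+0.983900+0.967800+0.952800+0.929800))/(1+7/800) = 9053/10000 ≈ 0.905300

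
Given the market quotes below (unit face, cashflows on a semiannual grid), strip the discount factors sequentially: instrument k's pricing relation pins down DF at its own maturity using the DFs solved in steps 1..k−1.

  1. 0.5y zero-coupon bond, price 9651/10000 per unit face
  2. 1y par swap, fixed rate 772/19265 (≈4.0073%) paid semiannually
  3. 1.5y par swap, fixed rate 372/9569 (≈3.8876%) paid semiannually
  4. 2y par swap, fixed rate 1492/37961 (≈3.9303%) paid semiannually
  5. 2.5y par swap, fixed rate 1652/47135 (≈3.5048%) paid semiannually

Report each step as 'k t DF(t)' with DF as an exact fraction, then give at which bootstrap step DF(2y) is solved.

1 1/2 9651/10000
2 1 4807/5000
3 3/2 4721/5000
4 2 4627/5000
5 5/2 4587/5000
DF(2y) is solved at step 4

step 1 [0.5y] zero: DF = P = 9651/10000 ≈ 0.965100
step 2 [1y] swap r/2=386/19265: DF=(1 − 386/19265·(0.965100))/(1+386/19265) = 4807/5000 ≈ 0.961400
step 3 [1.5y] swap r/2=186/9569: DF=(1 − 186/9569·(0.965100+0.961400))/(1+186/9569) = 4721/5000 ≈ 0.944200
step 4 [2y] swap r/2=746/37961: DF=(1 − 746/37961·(0.965100+0.961400+0.944200))/(1+746/37961) = 4627/5000 ≈ 0.925400
step 5 [2.5y] swap r/2=826/47135: DF=(1 − 826/47135·(0.965100+0.961400+0.944200+0.925400))/(1+826/47135) = 4587/5000 ≈ 0.917400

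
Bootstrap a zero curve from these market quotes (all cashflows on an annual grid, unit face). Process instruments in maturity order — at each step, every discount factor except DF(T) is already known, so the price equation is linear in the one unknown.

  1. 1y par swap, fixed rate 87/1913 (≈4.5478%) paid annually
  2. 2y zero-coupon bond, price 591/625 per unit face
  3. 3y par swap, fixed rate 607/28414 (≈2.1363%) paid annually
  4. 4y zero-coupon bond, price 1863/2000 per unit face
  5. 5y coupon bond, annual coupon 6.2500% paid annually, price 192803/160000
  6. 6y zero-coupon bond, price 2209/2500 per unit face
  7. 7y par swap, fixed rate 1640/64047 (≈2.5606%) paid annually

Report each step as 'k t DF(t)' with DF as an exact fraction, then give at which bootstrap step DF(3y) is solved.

step 1 [1y] swap r/1=87/1913: DF=(1 − 87/1913·(0))/(1+87/1913) = 1913/2000 ≈ 0.956500
step 2 [2y] zero: DF = P = 591/625 ≈ 0.945600
step 3 [3y] swap r/1=607/28414: DF=(1 − 607/28414·(0.956500+0.945600))/(1+607/28414) = 9393/10000 ≈ 0.939300
step 4 [4y] zero: DF = P = 1863/2000 ≈ 0.931500
step 5 [5y] bond c/1=1/16: DF=(192803/160000 − 1/16·(0.956500+0.945600+0.939300+0.931500))/(1+1/16) = 4561/5000 ≈ 0.912200
step 6 [6y] zero: DF = P = 2209/2500 ≈ 0.883600
step 7 [7y] swap r/1=1640/64047: DF=(1 − 1640/64047·(0.956500+0.945600+0.939300+0.931500+0.912200+0.883600))/(1+1640/64047) = 209/250 ≈ 0.836000

1 1 1913/2000
2 2 591/625
3 3 9393/10000
4 4 1863/2000
5 5 4561/5000
6 6 2209/2500
7 7 209/250
DF(3y) is solved at step 3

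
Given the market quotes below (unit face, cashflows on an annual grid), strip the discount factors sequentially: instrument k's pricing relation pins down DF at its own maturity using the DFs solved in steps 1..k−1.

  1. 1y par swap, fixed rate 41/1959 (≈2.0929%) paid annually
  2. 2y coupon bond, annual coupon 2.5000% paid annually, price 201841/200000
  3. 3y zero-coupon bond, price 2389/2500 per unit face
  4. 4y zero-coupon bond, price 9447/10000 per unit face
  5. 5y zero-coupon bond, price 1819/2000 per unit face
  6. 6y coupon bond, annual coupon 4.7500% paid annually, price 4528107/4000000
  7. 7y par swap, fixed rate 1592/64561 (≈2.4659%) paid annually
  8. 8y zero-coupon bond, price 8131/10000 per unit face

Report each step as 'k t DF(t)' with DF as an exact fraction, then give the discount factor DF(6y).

step 1 [1y] swap r/1=41/1959: DF=(1 − 41/1959·(0))/(1+41/1959) = 1959/2000 ≈ 0.979500
step 2 [2y] bond c/1=1/40: DF=(201841/200000 − 1/40·(0.979500))/(1+1/40) = 9607/10000 ≈ 0.960700
step 3 [3y] zero: DF = P = 2389/2500 ≈ 0.955600
step 4 [4y] zero: DF = P = 9447/10000 ≈ 0.944700
step 5 [5y] zero: DF = P = 1819/2000 ≈ 0.909500
step 6 [6y] bond c/1=19/400: DF=(4528107/4000000 − 19/400·(0.979500+0.960700+0.955600+0.944700+0.909500))/(1+19/400) = 8653/10000 ≈ 0.865300
step 7 [7y] swap r/1=1592/64561: DF=(1 − 1592/64561·(0.979500+0.960700+0.955600+0.944700+0.909500+0.865300))/(1+1592/64561) = 1051/1250 ≈ 0.840800
step 8 [8y] zero: DF = P = 8131/10000 ≈ 0.813100

1 1 1959/2000
2 2 9607/10000
3 3 2389/2500
4 4 9447/10000
5 5 1819/2000
6 6 8653/10000
7 7 1051/1250
8 8 8131/10000
DF(6y) = 8653/10000 ≈ 0.865300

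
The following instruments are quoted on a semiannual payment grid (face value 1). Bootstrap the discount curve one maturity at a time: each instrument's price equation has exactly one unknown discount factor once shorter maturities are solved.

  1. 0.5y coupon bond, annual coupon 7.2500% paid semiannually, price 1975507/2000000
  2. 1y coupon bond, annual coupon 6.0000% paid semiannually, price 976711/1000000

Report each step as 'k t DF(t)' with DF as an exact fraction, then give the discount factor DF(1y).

1 1/2 2383/2500
2 1 1841/2000
DF(1y) = 1841/2000 ≈ 0.920500

step 1 [0.5y] bond c/2=29/800: DF=(1975507/2000000 − 29/800·(0))/(1+29/800) = 2383/2500 ≈ 0.953200
step 2 [1y] bond c/2=3/100: DF=(976711/1000000 − 3/100·(0.953200))/(1+3/100) = 1841/2000 ≈ 0.920500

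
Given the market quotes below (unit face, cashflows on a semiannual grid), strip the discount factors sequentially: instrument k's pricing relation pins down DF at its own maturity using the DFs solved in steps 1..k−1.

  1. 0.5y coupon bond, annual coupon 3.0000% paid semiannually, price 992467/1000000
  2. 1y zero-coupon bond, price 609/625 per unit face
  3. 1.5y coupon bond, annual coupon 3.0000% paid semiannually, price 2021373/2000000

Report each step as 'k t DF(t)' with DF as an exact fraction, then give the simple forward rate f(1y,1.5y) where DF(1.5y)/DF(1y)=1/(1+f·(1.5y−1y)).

step 1 [0.5y] bond c/2=3/200: DF=(992467/1000000 − 3/200·(0))/(1+3/200) = 4889/5000 ≈ 0.977800
step 2 [1y] zero: DF = P = 609/625 ≈ 0.974400
step 3 [1.5y] bond c/2=3/200: DF=(2021373/2000000 − 3/200·(0.977800+0.974400))/(1+3/200) = 9669/10000 ≈ 0.966900

1 1/2 4889/5000
2 1 609/625
3 3/2 9669/10000
f(1y,1.5y) = ((609/625)/(9669/10000) − 1)/(1/2) = 50/3223 ≈ 1.5513%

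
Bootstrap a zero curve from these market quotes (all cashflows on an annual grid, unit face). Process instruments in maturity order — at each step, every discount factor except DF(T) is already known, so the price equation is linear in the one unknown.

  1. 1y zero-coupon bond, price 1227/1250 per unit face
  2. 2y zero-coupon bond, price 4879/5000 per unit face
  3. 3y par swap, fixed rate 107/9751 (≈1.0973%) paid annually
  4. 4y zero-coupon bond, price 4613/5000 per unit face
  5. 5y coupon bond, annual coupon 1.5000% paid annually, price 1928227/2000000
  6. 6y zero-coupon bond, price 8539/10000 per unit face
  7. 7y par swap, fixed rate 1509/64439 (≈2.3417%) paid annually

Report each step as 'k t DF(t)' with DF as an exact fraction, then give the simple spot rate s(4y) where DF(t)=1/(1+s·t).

1 1 1227/1250
2 2 4879/5000
3 3 9679/10000
4 4 4613/5000
5 5 893/1000
6 6 8539/10000
7 7 8491/10000
s(4y) = (1/(4613/5000) − 1)/(4) = 387/18452 ≈ 2.0973%

step 1 [1y] zero: DF = P = 1227/1250 ≈ 0.981600
step 2 [2y] zero: DF = P = 4879/5000 ≈ 0.975800
step 3 [3y] swap r/1=107/9751: DF=(1 − 107/9751·(0.981600+0.975800))/(1+107/9751) = 9679/10000 ≈ 0.967900
step 4 [4y] zero: DF = P = 4613/5000 ≈ 0.922600
step 5 [5y] bond c/1=3/200: DF=(1928227/2000000 − 3/200·(0.981600+0.975800+0.967900+0.922600))/(1+3/200) = 893/1000 ≈ 0.893000
step 6 [6y] zero: DF = P = 8539/10000 ≈ 0.853900
step 7 [7y] swap r/1=1509/64439: DF=(1 − 1509/64439·(0.981600+0.975800+0.967900+0.922600+0.893000+0.853900))/(1+1509/64439) = 8491/10000 ≈ 0.849100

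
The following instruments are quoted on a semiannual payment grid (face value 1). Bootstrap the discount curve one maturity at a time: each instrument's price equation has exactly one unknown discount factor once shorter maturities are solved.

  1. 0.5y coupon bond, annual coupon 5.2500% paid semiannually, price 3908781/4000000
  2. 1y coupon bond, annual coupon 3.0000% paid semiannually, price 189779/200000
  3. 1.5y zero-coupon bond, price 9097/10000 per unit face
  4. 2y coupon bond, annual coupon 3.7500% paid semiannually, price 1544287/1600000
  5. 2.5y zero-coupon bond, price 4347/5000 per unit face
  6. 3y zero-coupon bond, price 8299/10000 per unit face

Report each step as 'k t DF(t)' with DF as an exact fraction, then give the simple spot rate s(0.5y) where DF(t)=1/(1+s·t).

step 1 [0.5y] bond c/2=21/800: DF=(3908781/4000000 − 21/800·(0))/(1+21/800) = 4761/5000 ≈ 0.952200
step 2 [1y] bond c/2=3/200: DF=(189779/200000 − 3/200·(0.952200))/(1+3/200) = 1151/1250 ≈ 0.920800
step 3 [1.5y] zero: DF = P = 9097/10000 ≈ 0.909700
step 4 [2y] bond c/2=3/160: DF=(1544287/1600000 − 3/160·(0.952200+0.920800+0.909700))/(1+3/160) = 4481/5000 ≈ 0.896200
step 5 [2.5y] zero: DF = P = 4347/5000 ≈ 0.869400
step 6 [3y] zero: DF = P = 8299/10000 ≈ 0.829900

1 1/2 4761/5000
2 1 1151/1250
3 3/2 9097/10000
4 2 4481/5000
5 5/2 4347/5000
6 3 8299/10000
s(0.5y) = (1/(4761/5000) − 1)/(1/2) = 478/4761 ≈ 10.0399%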